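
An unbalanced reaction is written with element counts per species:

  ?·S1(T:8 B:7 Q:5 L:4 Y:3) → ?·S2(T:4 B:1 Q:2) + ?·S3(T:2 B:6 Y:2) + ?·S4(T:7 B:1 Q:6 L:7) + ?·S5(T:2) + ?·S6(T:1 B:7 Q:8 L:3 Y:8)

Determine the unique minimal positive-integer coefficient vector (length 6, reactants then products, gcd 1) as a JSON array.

T: 6·8 = 48 | 2·4+5·2+3·7+4·2+1·1 = 48
B: 6·7 = 42 | 2·1+5·6+3·1+4·0+1·7 = 42
Q: 6·5 = 30 | 2·2+5·0+3·6+4·0+1·8 = 30
L: 6·4 = 24 | 2·0+5·0+3·7+4·0+1·3 = 24
Y: 6·3 = 18 | 2·0+5·2+3·0+4·0+1·8 = 18
gcd(6,2,5,3,4,1) = 1

Coefficients: [6, 2, 5, 3, 4, 1]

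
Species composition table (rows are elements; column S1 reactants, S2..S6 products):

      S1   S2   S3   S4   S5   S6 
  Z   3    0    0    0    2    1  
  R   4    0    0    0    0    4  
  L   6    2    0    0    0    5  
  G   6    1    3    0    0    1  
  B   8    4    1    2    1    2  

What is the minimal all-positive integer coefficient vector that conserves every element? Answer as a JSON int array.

Coefficients: [4, 2, 6, 3, 4, 4]

Z: 4·3 = 12 | 2·0+6·0+3·0+4·2+4·1 = 12
R: 4·4 = 16 | 2·0+6·0+3·0+4·0+4·4 = 16
L: 4·6 = 24 | 2·2+6·0+3·0+4·0+4·5 = 24
G: 4·6 = 24 | 2·1+6·3+3·0+4·0+4·1 = 24
B: 4·8 = 32 | 2·4+6·1+3·2+4·1+4·2 = 32
gcd(4,2,6,3,4,4) = 1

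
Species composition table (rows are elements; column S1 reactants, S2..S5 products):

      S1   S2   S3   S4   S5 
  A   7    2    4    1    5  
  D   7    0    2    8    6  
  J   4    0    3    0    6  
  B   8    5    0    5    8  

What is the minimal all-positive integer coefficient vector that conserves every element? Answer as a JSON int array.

Coefficients: [6, 5, 6, 3, 1]

A: 6·7 = 42 | 5·2+6·4+3·1+1·5 = 42
D: 6·7 = 42 | 5·0+6·2+3·8+1·6 = 42
J: 6·4 = 24 | 5·0+6·3+3·0+1·6 = 24
B: 6·8 = 48 | 5·5+6·0+3·5+1·8 = 48
gcd(6,5,6,3,1) = 1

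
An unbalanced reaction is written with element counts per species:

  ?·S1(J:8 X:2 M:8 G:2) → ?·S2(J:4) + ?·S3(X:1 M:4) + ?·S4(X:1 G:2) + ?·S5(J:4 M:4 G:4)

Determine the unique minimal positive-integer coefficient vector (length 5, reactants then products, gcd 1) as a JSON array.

Coefficients: [3, 5, 5, 1, 1]

J: 3·8 = 24 | 5·4+5·0+1·0+1·4 = 24
X: 3·2 = 6 | 5·0+5·1+1·1+1·0 = 6
M: 3·8 = 24 | 5·0+5·4+1·0+1·4 = 24
G: 3·2 = 6 | 5·0+5·0+1·2+1·4 = 6
gcd(3,5,5,1,1) = 1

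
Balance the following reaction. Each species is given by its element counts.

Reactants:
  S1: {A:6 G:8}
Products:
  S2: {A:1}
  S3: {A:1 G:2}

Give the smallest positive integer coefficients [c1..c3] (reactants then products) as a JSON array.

Coefficients: [1, 2, 4]

A: 1·6 = 6 | 2·1+4·1 = 6
G: 1·8 = 8 | 2·0+4·2 = 8
gcd(1,2,4) = 1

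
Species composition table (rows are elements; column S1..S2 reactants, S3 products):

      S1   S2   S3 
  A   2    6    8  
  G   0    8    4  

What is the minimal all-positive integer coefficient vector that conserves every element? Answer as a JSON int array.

Coefficients: [5, 1, 2]

A: 5·2+1·6 = 16 | 2·8 = 16
G: 5·0+1·8 = 8 | 2·4 = 8
gcd(5,1,2) = 1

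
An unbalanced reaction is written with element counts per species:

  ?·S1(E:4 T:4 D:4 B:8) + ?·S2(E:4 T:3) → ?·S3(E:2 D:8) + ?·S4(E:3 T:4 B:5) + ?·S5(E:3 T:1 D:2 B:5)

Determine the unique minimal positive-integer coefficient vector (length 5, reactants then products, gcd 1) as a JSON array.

Coefficients: [5, 2, 2, 6, 2]

E: 5·4+2·4 = 28 | 2·2+6·3+2·3 = 28
T: 5·4+2·3 = 26 | 2·0+6·4+2·1 = 26
D: 5·4+2·0 = 20 | 2·8+6·0+2·2 = 20
B: 5·8+2·0 = 40 | 2·0+6·5+2·5 = 40
gcd(5,2,2,6,2) = 1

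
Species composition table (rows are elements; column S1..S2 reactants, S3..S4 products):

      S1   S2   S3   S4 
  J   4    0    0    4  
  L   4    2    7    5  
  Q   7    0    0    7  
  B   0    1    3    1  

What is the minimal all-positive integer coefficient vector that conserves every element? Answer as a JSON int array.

J: 1·4+4·0 = 4 | 1·0+1·4 = 4
L: 1·4+4·2 = 12 | 1·7+1·5 = 12
Q: 1·7+4·0 = 7 | 1·0+1·7 = 7
B: 1·0+4·1 = 4 | 1·3+1·1 = 4
gcd(1,4,1,1) = 1

Coefficients: [1, 4, 1, 1]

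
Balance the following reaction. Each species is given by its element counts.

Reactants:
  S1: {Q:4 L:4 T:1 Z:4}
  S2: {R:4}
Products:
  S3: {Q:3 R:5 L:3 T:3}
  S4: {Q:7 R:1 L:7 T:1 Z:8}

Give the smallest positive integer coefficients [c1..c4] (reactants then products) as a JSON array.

Q: 6·4+2·0 = 24 | 1·3+3·7 = 24
R: 6·0+2·4 = 8 | 1·5+3·1 = 8
L: 6·4+2·0 = 24 | 1·3+3·7 = 24
T: 6·1+2·0 = 6 | 1·3+3·1 = 6
Z: 6·4+2·0 = 24 | 1·0+3·8 = 24
gcd(6,2,1,3) = 1

Coefficients: [6, 2, 1, 3]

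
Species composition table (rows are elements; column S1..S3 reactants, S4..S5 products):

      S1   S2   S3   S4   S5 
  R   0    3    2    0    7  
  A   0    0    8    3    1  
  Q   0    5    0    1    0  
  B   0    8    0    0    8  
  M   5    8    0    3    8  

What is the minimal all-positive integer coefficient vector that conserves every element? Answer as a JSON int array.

R: 3·0+1·3+2·2 = 7 | 5·0+1·7 = 7
A: 3·0+1·0+2·8 = 16 | 5·3+1·1 = 16
Q: 3·0+1·5+2·0 = 5 | 5·1+1·0 = 5
B: 3·0+1·8+2·0 = 8 | 5·0+1·8 = 8
M: 3·5+1·8+2·0 = 23 | 5·3+1·8 = 23
gcd(3,1,2,5,1) = 1

Coefficients: [3, 1, 2, 5, 1]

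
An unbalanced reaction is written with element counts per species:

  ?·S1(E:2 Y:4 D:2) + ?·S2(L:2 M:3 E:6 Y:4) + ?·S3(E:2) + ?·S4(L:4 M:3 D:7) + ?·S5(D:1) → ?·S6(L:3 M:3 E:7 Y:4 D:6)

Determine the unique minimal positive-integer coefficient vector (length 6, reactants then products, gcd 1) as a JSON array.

Coefficients: [1, 1, 3, 1, 3, 2]

L: 1·0+1·2+3·0+1·4+3·0 = 6 | 2·3 = 6
M: 1·0+1·3+3·0+1·3+3·0 = 6 | 2·3 = 6
E: 1·2+1·6+3·2+1·0+3·0 = 14 | 2·7 = 14
Y: 1·4+1·4+3·0+1·0+3·0 = 8 | 2·4 = 8
D: 1·2+1·0+3·0+1·7+3·1 = 12 | 2·6 = 12
gcd(1,1,3,1,3,2) = 1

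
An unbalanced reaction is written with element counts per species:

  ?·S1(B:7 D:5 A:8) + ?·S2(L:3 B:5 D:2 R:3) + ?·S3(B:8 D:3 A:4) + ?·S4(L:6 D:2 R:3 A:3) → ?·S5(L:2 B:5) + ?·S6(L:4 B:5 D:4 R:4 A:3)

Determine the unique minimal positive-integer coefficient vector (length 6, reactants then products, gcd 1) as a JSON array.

Coefficients: [1, 6, 1, 2, 3, 6]

L: 1·0+6·3+1·0+2·6 = 30 | 3·2+6·4 = 30
B: 1·7+6·5+1·8+2·0 = 45 | 3·5+6·5 = 45
D: 1·5+6·2+1·3+2·2 = 24 | 3·0+6·4 = 24
R: 1·0+6·3+1·0+2·3 = 24 | 3·0+6·4 = 24
A: 1·8+6·0+1·4+2·3 = 18 | 3·0+6·3 = 18
gcd(1,6,1,2,3,6) = 1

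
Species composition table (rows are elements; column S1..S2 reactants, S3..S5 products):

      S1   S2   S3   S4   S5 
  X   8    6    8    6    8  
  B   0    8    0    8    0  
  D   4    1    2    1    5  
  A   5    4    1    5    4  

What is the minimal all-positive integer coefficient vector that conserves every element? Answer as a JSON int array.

X: 3·8+6·6 = 60 | 1·8+6·6+2·8 = 60
B: 3·0+6·8 = 48 | 1·0+6·8+2·0 = 48
D: 3·4+6·1 = 18 | 1·2+6·1+2·5 = 18
A: 3·5+6·4 = 39 | 1·1+6·5+2·4 = 39
gcd(3,6,1,6,2) = 1

Coefficients: [3, 6, 1, 6, 2]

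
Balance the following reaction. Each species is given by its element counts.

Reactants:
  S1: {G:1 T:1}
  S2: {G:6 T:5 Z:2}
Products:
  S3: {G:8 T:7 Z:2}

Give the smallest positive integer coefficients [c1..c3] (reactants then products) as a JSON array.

G: 2·1+1·6 = 8 | 1·8 = 8
T: 2·1+1·5 = 7 | 1·7 = 7
Z: 2·0+1·2 = 2 | 1·2 = 2
gcd(2,1,1) = 1

Coefficients: [2, 1, 1]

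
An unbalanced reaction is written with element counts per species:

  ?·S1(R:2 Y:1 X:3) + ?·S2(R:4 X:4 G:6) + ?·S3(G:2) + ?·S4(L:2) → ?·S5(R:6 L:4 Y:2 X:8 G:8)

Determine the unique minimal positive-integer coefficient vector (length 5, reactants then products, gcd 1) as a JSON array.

R: 4·2+1·4+5·0+4·0 = 12 | 2·6 = 12
L: 4·0+1·0+5·0+4·2 = 8 | 2·4 = 8
Y: 4·1+1·0+5·0+4·0 = 4 | 2·2 = 4
X: 4·3+1·4+5·0+4·0 = 16 | 2·8 = 16
G: 4·0+1·6+5·2+4·0 = 16 | 2·8 = 16
gcd(4,1,5,4,2) = 1

Coefficients: [4, 1, 5, 4, 2]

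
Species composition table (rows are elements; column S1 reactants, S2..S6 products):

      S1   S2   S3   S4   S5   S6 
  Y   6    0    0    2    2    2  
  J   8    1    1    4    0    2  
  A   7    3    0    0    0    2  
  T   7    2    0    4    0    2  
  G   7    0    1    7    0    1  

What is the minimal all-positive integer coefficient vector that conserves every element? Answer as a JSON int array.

Coefficients: [2, 4, 6, 1, 4, 1]

Y: 2·6 = 12 | 4·0+6·0+1·2+4·2+1·2 = 12
J: 2·8 = 16 | 4·1+6·1+1·4+4·0+1·2 = 16
A: 2·7 = 14 | 4·3+6·0+1·0+4·0+1·2 = 14
T: 2·7 = 14 | 4·2+6·0+1·4+4·0+1·2 = 14
G: 2·7 = 14 | 4·0+6·1+1·7+4·0+1·1 = 14
gcd(2,4,6,1,4,1) = 1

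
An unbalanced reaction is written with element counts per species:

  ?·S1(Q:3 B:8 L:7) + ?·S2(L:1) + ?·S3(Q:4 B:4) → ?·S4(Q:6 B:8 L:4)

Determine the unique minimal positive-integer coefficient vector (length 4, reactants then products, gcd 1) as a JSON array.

Coefficients: [2, 6, 6, 5]

Q: 2·3+6·0+6·4 = 30 | 5·6 = 30
B: 2·8+6·0+6·4 = 40 | 5·8 = 40
L: 2·7+6·1+6·0 = 20 | 5·4 = 20
gcd(2,6,6,5) = 1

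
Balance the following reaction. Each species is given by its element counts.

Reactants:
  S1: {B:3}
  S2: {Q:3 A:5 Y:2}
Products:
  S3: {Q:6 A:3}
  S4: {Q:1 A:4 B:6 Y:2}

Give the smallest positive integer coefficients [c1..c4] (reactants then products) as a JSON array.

Q: 6·0+3·3 = 9 | 1·6+3·1 = 9
A: 6·0+3·5 = 15 | 1·3+3·4 = 15
B: 6·3+3·0 = 18 | 1·0+3·6 = 18
Y: 6·0+3·2 = 6 | 1·0+3·2 = 6
gcd(6,3,1,3) = 1

Coefficients: [6, 3, 1, 3]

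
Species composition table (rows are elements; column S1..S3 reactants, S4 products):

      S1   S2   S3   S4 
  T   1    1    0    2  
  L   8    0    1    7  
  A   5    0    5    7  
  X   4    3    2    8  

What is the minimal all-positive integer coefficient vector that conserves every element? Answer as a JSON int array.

Coefficients: [4, 6, 3, 5]

T: 4·1+6·1+3·0 = 10 | 5·2 = 10
L: 4·8+6·0+3·1 = 35 | 5·7 = 35
A: 4·5+6·0+3·5 = 35 | 5·7 = 35
X: 4·4+6·3+3·2 = 40 | 5·8 = 40
gcd(4,6,3,5) = 1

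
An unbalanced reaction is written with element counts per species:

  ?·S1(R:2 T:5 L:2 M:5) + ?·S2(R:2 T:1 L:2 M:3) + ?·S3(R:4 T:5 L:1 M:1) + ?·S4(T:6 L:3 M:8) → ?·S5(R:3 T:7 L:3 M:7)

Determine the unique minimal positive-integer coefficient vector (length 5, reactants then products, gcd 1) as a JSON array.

Coefficients: [6, 1, 1, 1, 6]

R: 6·2+1·2+1·4+1·0 = 18 | 6·3 = 18
T: 6·5+1·1+1·5+1·6 = 42 | 6·7 = 42
L: 6·2+1·2+1·1+1·3 = 18 | 6·3 = 18
M: 6·5+1·3+1·1+1·8 = 42 | 6·7 = 42
gcd(6,1,1,1,6) = 1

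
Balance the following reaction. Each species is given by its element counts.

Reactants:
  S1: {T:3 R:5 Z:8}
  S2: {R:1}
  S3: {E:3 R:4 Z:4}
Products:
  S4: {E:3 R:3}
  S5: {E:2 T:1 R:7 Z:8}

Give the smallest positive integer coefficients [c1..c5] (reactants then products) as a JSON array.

E: 1·0+6·0+4·3 = 12 | 2·3+3·2 = 12
T: 1·3+6·0+4·0 = 3 | 2·0+3·1 = 3
R: 1·5+6·1+4·4 = 27 | 2·3+3·7 = 27
Z: 1·8+6·0+4·4 = 24 | 2·0+3·8 = 24
gcd(1,6,4,2,3) = 1

Coefficients: [1, 6, 4, 2, 3]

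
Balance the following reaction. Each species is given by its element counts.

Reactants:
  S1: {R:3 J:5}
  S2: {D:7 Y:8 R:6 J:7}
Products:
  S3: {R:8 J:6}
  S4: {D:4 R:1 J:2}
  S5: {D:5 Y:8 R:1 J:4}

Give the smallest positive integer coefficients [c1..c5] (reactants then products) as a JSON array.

Coefficients: [2, 4, 3, 2, 4]

D: 2·0+4·7 = 28 | 3·0+2·4+4·5 = 28
Y: 2·0+4·8 = 32 | 3·0+2·0+4·8 = 32
R: 2·3+4·6 = 30 | 3·8+2·1+4·1 = 30
J: 2·5+4·7 = 38 | 3·6+2·2+4·4 = 38
gcd(2,4,3,2,4) = 1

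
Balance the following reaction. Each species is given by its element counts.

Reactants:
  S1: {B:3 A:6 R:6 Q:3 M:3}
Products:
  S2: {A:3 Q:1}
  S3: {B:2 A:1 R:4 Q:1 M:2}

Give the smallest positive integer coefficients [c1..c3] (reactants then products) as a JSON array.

B: 2·3 = 6 | 3·0+3·2 = 6
A: 2·6 = 12 | 3·3+3·1 = 12
R: 2·6 = 12 | 3·0+3·4 = 12
Q: 2·3 = 6 | 3·1+3·1 = 6
M: 2·3 = 6 | 3·0+3·2 = 6
gcd(2,3,3) = 1

Coefficients: [2, 3, 3]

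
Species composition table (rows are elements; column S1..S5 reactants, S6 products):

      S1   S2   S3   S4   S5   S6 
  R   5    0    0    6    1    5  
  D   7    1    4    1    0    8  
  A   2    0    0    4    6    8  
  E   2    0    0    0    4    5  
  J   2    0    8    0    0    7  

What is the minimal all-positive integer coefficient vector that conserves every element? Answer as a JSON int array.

R: 2·5+5·0+3·0+1·6+4·1 = 20 | 4·5 = 20
D: 2·7+5·1+3·4+1·1+4·0 = 32 | 4·8 = 32
A: 2·2+5·0+3·0+1·4+4·6 = 32 | 4·8 = 32
E: 2·2+5·0+3·0+1·0+4·4 = 20 | 4·5 = 20
J: 2·2+5·0+3·8+1·0+4·0 = 28 | 4·7 = 28
gcd(2,5,3,1,4,4) = 1

Coefficients: [2, 5, 3, 1, 4, 4]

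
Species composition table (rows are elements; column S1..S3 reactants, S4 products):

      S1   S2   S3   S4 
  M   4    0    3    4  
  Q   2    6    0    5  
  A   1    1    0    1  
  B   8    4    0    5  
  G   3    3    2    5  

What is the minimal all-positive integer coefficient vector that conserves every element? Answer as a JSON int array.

M: 1·4+3·0+4·3 = 16 | 4·4 = 16
Q: 1·2+3·6+4·0 = 20 | 4·5 = 20
A: 1·1+3·1+4·0 = 4 | 4·1 = 4
B: 1·8+3·4+4·0 = 20 | 4·5 = 20
G: 1·3+3·3+4·2 = 20 | 4·5 = 20
gcd(1,3,4,4) = 1

Coefficients: [1, 3, 4, 4]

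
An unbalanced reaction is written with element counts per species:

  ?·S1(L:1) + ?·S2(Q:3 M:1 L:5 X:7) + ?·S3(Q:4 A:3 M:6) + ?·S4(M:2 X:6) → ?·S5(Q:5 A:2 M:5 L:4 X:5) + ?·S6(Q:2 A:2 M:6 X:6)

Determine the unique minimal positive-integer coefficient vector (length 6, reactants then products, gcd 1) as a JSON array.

Q: 6·0+2·3+6·4+6·0 = 30 | 4·5+5·2 = 30
A: 6·0+2·0+6·3+6·0 = 18 | 4·2+5·2 = 18
M: 6·0+2·1+6·6+6·2 = 50 | 4·5+5·6 = 50
L: 6·1+2·5+6·0+6·0 = 16 | 4·4+5·0 = 16
X: 6·0+2·7+6·0+6·6 = 50 | 4·5+5·6 = 50
gcd(6,2,6,6,4,5) = 1

Coefficients: [6, 2, 6, 6, 4, 5]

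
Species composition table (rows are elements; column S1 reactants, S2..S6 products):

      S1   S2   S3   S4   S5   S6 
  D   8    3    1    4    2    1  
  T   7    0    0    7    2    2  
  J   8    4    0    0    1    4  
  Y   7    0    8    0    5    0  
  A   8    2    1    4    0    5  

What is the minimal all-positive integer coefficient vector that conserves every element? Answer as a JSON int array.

Coefficients: [4, 4, 1, 2, 4, 3]

D: 4·8 = 32 | 4·3+1·1+2·4+4·2+3·1 = 32
T: 4·7 = 28 | 4·0+1·0+2·7+4·2+3·2 = 28
J: 4·8 = 32 | 4·4+1·0+2·0+4·1+3·4 = 32
Y: 4·7 = 28 | 4·0+1·8+2·0+4·5+3·0 = 28
A: 4·8 = 32 | 4·2+1·1+2·4+4·0+3·5 = 32
gcd(4,4,1,2,4,3) = 1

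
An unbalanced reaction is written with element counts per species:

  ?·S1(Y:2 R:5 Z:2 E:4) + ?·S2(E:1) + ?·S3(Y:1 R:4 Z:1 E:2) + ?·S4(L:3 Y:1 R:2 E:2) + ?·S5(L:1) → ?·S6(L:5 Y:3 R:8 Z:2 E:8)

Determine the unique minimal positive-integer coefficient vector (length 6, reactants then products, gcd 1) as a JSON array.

Coefficients: [2, 6, 2, 3, 6, 3]

L: 2·0+6·0+2·0+3·3+6·1 = 15 | 3·5 = 15
Y: 2·2+6·0+2·1+3·1+6·0 = 9 | 3·3 = 9
R: 2·5+6·0+2·4+3·2+6·0 = 24 | 3·8 = 24
Z: 2·2+6·0+2·1+3·0+6·0 = 6 | 3·2 = 6
E: 2·4+6·1+2·2+3·2+6·0 = 24 | 3·8 = 24
gcd(2,6,2,3,6,3) = 1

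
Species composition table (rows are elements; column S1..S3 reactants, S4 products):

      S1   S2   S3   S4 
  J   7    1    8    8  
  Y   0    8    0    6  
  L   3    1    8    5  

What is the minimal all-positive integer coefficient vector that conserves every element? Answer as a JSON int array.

J: 3·7+3·1+1·8 = 32 | 4·8 = 32
Y: 3·0+3·8+1·0 = 24 | 4·6 = 24
L: 3·3+3·1+1·8 = 20 | 4·5 = 20
gcd(3,3,1,4) = 1

Coefficients: [3, 3, 1, 4]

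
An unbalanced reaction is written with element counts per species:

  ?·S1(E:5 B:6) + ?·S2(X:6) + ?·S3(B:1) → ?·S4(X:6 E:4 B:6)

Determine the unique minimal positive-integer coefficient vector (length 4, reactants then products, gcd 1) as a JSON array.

Coefficients: [4, 5, 6, 5]

X: 4·0+5·6+6·0 = 30 | 5·6 = 30
E: 4·5+5·0+6·0 = 20 | 5·4 = 20
B: 4·6+5·0+6·1 = 30 | 5·6 = 30
gcd(4,5,6,5) = 1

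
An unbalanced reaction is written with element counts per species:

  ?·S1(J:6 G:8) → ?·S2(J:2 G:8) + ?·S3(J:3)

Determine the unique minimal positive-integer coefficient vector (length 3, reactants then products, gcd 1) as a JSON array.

J: 3·6 = 18 | 3·2+4·3 = 18
G: 3·8 = 24 | 3·8+4·0 = 24
gcd(3,3,4) = 1

Coefficients: [3, 3, 4]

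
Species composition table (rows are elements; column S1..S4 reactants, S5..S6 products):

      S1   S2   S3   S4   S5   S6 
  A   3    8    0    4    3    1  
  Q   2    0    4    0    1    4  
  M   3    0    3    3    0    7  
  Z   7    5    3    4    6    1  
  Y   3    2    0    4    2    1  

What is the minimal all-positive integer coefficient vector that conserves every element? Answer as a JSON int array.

Coefficients: [3, 1, 3, 1, 6, 3]

A: 3·3+1·8+3·0+1·4 = 21 | 6·3+3·1 = 21
Q: 3·2+1·0+3·4+1·0 = 18 | 6·1+3·4 = 18
M: 3·3+1·0+3·3+1·3 = 21 | 6·0+3·7 = 21
Z: 3·7+1·5+3·3+1·4 = 39 | 6·6+3·1 = 39
Y: 3·3+1·2+3·0+1·4 = 15 | 6·2+3·1 = 15
gcd(3,1,3,1,6,3) = 1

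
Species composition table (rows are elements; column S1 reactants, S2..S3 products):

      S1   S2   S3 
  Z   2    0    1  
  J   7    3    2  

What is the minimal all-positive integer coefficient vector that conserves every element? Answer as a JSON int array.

Coefficients: [1, 1, 2]

Z: 1·2 = 2 | 1·0+2·1 = 2
J: 1·7 = 7 | 1·3+2·2 = 7
gcd(1,1,2) = 1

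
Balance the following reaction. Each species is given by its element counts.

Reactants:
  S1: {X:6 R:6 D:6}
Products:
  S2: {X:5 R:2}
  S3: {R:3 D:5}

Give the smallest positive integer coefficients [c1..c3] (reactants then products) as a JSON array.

Coefficients: [5, 6, 6]

X: 5·6 = 30 | 6·5+6·0 = 30
R: 5·6 = 30 | 6·2+6·3 = 30
D: 5·6 = 30 | 6·0+6·5 = 30
gcd(5,6,6) = 1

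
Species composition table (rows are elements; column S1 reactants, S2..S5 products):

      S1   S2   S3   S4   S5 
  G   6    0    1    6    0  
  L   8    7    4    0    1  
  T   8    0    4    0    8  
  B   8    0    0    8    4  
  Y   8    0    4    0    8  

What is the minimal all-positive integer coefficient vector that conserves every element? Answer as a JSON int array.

Coefficients: [5, 2, 6, 4, 2]

G: 5·6 = 30 | 2·0+6·1+4·6+2·0 = 30
L: 5·8 = 40 | 2·7+6·4+4·0+2·1 = 40
T: 5·8 = 40 | 2·0+6·4+4·0+2·8 = 40
B: 5·8 = 40 | 2·0+6·0+4·8+2·4 = 40
Y: 5·8 = 40 | 2·0+6·4+4·0+2·8 = 40
gcd(5,2,6,4,2) = 1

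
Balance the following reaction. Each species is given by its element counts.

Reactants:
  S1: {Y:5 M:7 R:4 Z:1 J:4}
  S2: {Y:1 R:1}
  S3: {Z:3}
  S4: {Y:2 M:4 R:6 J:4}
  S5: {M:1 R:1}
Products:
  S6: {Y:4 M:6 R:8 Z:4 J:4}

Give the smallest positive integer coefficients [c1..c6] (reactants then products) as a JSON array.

Y: 1·5+5·1+5·0+3·2+5·0 = 16 | 4·4 = 16
M: 1·7+5·0+5·0+3·4+5·1 = 24 | 4·6 = 24
R: 1·4+5·1+5·0+3·6+5·1 = 32 | 4·8 = 32
Z: 1·1+5·0+5·3+3·0+5·0 = 16 | 4·4 = 16
J: 1·4+5·0+5·0+3·4+5·0 = 16 | 4·4 = 16
gcd(1,5,5,3,5,4) = 1

Coefficients: [1, 5, 5, 3, 5, 4]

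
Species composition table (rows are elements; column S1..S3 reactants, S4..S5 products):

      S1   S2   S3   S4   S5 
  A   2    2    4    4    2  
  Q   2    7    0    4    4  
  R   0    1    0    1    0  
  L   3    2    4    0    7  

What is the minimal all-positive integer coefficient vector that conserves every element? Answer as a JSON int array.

Coefficients: [1, 6, 5, 6, 5]

A: 1·2+6·2+5·4 = 34 | 6·4+5·2 = 34
Q: 1·2+6·7+5·0 = 44 | 6·4+5·4 = 44
R: 1·0+6·1+5·0 = 6 | 6·1+5·0 = 6
L: 1·3+6·2+5·4 = 35 | 6·0+5·7 = 35
gcd(1,6,5,6,5) = 1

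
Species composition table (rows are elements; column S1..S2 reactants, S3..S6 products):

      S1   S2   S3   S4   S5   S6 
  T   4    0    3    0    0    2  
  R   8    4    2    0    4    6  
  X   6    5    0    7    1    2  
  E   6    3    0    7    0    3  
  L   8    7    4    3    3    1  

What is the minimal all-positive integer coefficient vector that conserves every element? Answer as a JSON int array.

Coefficients: [4, 1, 4, 3, 4, 2]

T: 4·4+1·0 = 16 | 4·3+3·0+4·0+2·2 = 16
R: 4·8+1·4 = 36 | 4·2+3·0+4·4+2·6 = 36
X: 4·6+1·5 = 29 | 4·0+3·7+4·1+2·2 = 29
E: 4·6+1·3 = 27 | 4·0+3·7+4·0+2·3 = 27
L: 4·8+1·7 = 39 | 4·4+3·3+4·3+2·1 = 39
gcd(4,1,4,3,4,2) = 1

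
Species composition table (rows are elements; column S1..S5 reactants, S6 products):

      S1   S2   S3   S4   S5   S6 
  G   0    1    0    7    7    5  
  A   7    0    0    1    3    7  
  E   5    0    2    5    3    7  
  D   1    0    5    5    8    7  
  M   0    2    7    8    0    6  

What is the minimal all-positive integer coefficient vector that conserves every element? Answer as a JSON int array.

G: 4·0+4·1+2·0+1·7+2·7 = 25 | 5·5 = 25
A: 4·7+4·0+2·0+1·1+2·3 = 35 | 5·7 = 35
E: 4·5+4·0+2·2+1·5+2·3 = 35 | 5·7 = 35
D: 4·1+4·0+2·5+1·5+2·8 = 35 | 5·7 = 35
M: 4·0+4·2+2·7+1·8+2·0 = 30 | 5·6 = 30
gcd(4,4,2,1,2,5) = 1

Coefficients: [4, 4, 2, 1, 2, 5]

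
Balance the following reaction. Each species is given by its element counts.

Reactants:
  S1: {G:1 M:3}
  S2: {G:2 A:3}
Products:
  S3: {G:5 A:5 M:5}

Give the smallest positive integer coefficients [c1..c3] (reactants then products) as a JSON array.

Coefficients: [5, 5, 3]

G: 5·1+5·2 = 15 | 3·5 = 15
A: 5·0+5·3 = 15 | 3·5 = 15
M: 5·3+5·0 = 15 | 3·5 = 15
gcd(5,5,3) = 1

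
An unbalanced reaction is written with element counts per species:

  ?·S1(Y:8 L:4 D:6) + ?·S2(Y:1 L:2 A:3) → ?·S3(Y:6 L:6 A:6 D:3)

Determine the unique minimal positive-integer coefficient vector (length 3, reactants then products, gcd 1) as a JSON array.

Y: 1·8+4·1 = 12 | 2·6 = 12
L: 1·4+4·2 = 12 | 2·6 = 12
A: 1·0+4·3 = 12 | 2·6 = 12
D: 1·6+4·0 = 6 | 2·3 = 6
gcd(1,4,2) = 1

Coefficients: [1, 4, 2]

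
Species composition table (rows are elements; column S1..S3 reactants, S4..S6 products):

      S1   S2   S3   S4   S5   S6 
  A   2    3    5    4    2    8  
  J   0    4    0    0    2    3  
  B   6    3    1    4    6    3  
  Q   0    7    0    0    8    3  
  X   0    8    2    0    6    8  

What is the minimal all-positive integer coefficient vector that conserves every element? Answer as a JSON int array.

A: 3·2+4·3+6·5 = 48 | 3·4+2·2+4·8 = 48
J: 3·0+4·4+6·0 = 16 | 3·0+2·2+4·3 = 16
B: 3·6+4·3+6·1 = 36 | 3·4+2·6+4·3 = 36
Q: 3·0+4·7+6·0 = 28 | 3·0+2·8+4·3 = 28
X: 3·0+4·8+6·2 = 44 | 3·0+2·6+4·8 = 44
gcd(3,4,6,3,2,4) = 1

Coefficients: [3, 4, 6, 3, 2, 4]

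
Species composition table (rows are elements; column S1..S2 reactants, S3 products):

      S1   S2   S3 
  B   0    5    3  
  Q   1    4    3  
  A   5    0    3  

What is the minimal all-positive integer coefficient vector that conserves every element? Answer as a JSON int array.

Coefficients: [3, 3, 5]

B: 3·0+3·5 = 15 | 5·3 = 15
Q: 3·1+3·4 = 15 | 5·3 = 15
A: 3·5+3·0 = 15 | 5·3 = 15
gcd(3,3,5) = 1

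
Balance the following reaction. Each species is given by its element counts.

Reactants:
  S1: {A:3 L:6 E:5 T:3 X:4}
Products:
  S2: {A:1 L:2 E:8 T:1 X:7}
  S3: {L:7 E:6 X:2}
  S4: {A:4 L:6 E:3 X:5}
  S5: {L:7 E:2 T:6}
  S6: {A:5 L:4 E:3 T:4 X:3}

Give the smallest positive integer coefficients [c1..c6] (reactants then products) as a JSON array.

A: 5·3 = 15 | 1·1+1·0+1·4+1·0+2·5 = 15
L: 5·6 = 30 | 1·2+1·7+1·6+1·7+2·4 = 30
E: 5·5 = 25 | 1·8+1·6+1·3+1·2+2·3 = 25
T: 5·3 = 15 | 1·1+1·0+1·0+1·6+2·4 = 15
X: 5·4 = 20 | 1·7+1·2+1·5+1·0+2·3 = 20
gcd(5,1,1,1,1,2) = 1

Coefficients: [5, 1, 1, 1, 1, 2]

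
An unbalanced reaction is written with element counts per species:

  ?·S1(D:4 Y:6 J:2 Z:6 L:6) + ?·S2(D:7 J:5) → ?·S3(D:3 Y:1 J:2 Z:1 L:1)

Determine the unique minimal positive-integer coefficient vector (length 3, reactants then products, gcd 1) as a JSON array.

Coefficients: [1, 2, 6]

D: 1·4+2·7 = 18 | 6·3 = 18
Y: 1·6+2·0 = 6 | 6·1 = 6
J: 1·2+2·5 = 12 | 6·2 = 12
Z: 1·6+2·0 = 6 | 6·1 = 6
L: 1·6+2·0 = 6 | 6·1 = 6
gcd(1,2,6) = 1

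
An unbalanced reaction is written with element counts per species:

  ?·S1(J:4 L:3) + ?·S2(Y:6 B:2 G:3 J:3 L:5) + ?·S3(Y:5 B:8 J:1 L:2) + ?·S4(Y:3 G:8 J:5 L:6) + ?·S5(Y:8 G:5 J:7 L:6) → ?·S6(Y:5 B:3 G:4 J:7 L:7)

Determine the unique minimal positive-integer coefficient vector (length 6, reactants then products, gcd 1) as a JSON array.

Coefficients: [5, 1, 2, 2, 1, 6]

Y: 5·0+1·6+2·5+2·3+1·8 = 30 | 6·5 = 30
B: 5·0+1·2+2·8+2·0+1·0 = 18 | 6·3 = 18
G: 5·0+1·3+2·0+2·8+1·5 = 24 | 6·4 = 24
J: 5·4+1·3+2·1+2·5+1·7 = 42 | 6·7 = 42
L: 5·3+1·5+2·2+2·6+1·6 = 42 | 6·7 = 42
gcd(5,1,2,2,1,6) = 1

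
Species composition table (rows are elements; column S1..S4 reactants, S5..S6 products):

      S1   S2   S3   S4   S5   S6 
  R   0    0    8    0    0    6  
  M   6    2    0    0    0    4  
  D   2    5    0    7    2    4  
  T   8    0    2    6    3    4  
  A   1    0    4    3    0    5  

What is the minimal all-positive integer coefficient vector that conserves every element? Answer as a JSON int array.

Coefficients: [2, 2, 3, 2, 6, 4]

R: 2·0+2·0+3·8+2·0 = 24 | 6·0+4·6 = 24
M: 2·6+2·2+3·0+2·0 = 16 | 6·0+4·4 = 16
D: 2·2+2·5+3·0+2·7 = 28 | 6·2+4·4 = 28
T: 2·8+2·0+3·2+2·6 = 34 | 6·3+4·4 = 34
A: 2·1+2·0+3·4+2·3 = 20 | 6·0+4·5 = 20
gcd(2,2,3,2,6,4) = 1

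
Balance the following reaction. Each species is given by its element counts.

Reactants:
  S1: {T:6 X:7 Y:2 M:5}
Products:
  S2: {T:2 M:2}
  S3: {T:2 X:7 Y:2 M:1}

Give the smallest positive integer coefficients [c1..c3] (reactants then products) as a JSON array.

T: 1·6 = 6 | 2·2+1·2 = 6
X: 1·7 = 7 | 2·0+1·7 = 7
Y: 1·2 = 2 | 2·0+1·2 = 2
M: 1·5 = 5 | 2·2+1·1 = 5
gcd(1,2,1) = 1

Coefficients: [1, 2, 1]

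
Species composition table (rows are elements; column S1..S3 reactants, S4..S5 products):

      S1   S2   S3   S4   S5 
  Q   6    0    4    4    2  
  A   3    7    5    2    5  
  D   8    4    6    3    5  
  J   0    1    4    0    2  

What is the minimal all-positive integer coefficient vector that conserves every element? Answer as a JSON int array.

Coefficients: [1, 2, 2, 1, 5]

Q: 1·6+2·0+2·4 = 14 | 1·4+5·2 = 14
A: 1·3+2·7+2·5 = 27 | 1·2+5·5 = 27
D: 1·8+2·4+2·6 = 28 | 1·3+5·5 = 28
J: 1·0+2·1+2·4 = 10 | 1·0+5·2 = 10
gcd(1,2,2,1,5) = 1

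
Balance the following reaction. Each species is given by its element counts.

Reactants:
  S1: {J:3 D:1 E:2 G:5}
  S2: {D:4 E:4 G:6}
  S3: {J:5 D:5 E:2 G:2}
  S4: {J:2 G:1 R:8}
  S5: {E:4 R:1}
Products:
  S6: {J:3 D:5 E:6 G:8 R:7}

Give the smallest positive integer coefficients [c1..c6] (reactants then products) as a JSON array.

Coefficients: [1, 6, 1, 5, 2, 6]

J: 1·3+6·0+1·5+5·2+2·0 = 18 | 6·3 = 18
D: 1·1+6·4+1·5+5·0+2·0 = 30 | 6·5 = 30
E: 1·2+6·4+1·2+5·0+2·4 = 36 | 6·6 = 36
G: 1·5+6·6+1·2+5·1+2·0 = 48 | 6·8 = 48
R: 1·0+6·0+1·0+5·8+2·1 = 42 | 6·7 = 42
gcd(1,6,1,5,2,6) = 1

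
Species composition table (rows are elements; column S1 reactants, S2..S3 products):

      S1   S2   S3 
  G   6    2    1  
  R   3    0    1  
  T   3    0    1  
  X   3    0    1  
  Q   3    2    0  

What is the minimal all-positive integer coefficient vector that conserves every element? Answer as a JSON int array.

Coefficients: [2, 3, 6]

G: 2·6 = 12 | 3·2+6·1 = 12
R: 2·3 = 6 | 3·0+6·1 = 6
T: 2·3 = 6 | 3·0+6·1 = 6
X: 2·3 = 6 | 3·0+6·1 = 6
Q: 2·3 = 6 | 3·2+6·0 = 6
gcd(2,3,6) = 1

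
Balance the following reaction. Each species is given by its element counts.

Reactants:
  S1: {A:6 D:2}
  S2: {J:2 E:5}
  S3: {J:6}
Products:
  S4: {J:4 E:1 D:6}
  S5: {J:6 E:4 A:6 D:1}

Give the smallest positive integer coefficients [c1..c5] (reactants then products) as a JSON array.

J: 6·0+5·2+5·6 = 40 | 1·4+6·6 = 40
E: 6·0+5·5+5·0 = 25 | 1·1+6·4 = 25
A: 6·6+5·0+5·0 = 36 | 1·0+6·6 = 36
D: 6·2+5·0+5·0 = 12 | 1·6+6·1 = 12
gcd(6,5,5,1,6) = 1

Coefficients: [6, 5, 5, 1, 6]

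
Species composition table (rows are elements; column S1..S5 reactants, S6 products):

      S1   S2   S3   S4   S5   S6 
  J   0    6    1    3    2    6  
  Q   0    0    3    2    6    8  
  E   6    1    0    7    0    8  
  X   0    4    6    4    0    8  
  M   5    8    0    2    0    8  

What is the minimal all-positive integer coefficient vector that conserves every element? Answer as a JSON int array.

J: 4·0+2·6+4·1+2·3+4·2 = 30 | 5·6 = 30
Q: 4·0+2·0+4·3+2·2+4·6 = 40 | 5·8 = 40
E: 4·6+2·1+4·0+2·7+4·0 = 40 | 5·8 = 40
X: 4·0+2·4+4·6+2·4+4·0 = 40 | 5·8 = 40
M: 4·5+2·8+4·0+2·2+4·0 = 40 | 5·8 = 40
gcd(4,2,4,2,4,5) = 1

Coefficients: [4, 2, 4, 2, 4, 5]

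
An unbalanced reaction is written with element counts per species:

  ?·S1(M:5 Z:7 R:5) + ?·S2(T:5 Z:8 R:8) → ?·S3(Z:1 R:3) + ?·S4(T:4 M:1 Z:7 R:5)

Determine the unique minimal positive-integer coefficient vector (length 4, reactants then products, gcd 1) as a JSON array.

T: 1·0+4·5 = 20 | 4·0+5·4 = 20
M: 1·5+4·0 = 5 | 4·0+5·1 = 5
Z: 1·7+4·8 = 39 | 4·1+5·7 = 39
R: 1·5+4·8 = 37 | 4·3+5·5 = 37
gcd(1,4,4,5) = 1

Coefficients: [1, 4, 4, 5]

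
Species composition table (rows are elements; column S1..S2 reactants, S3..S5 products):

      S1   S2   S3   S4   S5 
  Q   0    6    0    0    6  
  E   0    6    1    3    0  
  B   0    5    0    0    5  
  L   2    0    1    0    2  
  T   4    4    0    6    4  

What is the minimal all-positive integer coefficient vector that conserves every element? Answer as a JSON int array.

Q: 6·0+3·6 = 18 | 6·0+4·0+3·6 = 18
E: 6·0+3·6 = 18 | 6·1+4·3+3·0 = 18
B: 6·0+3·5 = 15 | 6·0+4·0+3·5 = 15
L: 6·2+3·0 = 12 | 6·1+4·0+3·2 = 12
T: 6·4+3·4 = 36 | 6·0+4·6+3·4 = 36
gcd(6,3,6,4,3) = 1

Coefficients: [6, 3, 6, 4, 3]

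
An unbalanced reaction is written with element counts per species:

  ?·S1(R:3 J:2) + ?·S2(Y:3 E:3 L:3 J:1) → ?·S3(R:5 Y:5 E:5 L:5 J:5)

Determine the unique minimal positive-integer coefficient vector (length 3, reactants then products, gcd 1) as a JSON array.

R: 5·3+5·0 = 15 | 3·5 = 15
Y: 5·0+5·3 = 15 | 3·5 = 15
E: 5·0+5·3 = 15 | 3·5 = 15
L: 5·0+5·3 = 15 | 3·5 = 15
J: 5·2+5·1 = 15 | 3·5 = 15
gcd(5,5,3) = 1

Coefficients: [5, 5, 3]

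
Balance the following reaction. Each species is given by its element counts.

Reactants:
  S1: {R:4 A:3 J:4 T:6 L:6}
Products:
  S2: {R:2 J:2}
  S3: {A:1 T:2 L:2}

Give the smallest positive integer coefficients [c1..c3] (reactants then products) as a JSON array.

R: 1·4 = 4 | 2·2+3·0 = 4
A: 1·3 = 3 | 2·0+3·1 = 3
J: 1·4 = 4 | 2·2+3·0 = 4
T: 1·6 = 6 | 2·0+3·2 = 6
L: 1·6 = 6 | 2·0+3·2 = 6
gcd(1,2,3) = 1

Coefficients: [1, 2, 3]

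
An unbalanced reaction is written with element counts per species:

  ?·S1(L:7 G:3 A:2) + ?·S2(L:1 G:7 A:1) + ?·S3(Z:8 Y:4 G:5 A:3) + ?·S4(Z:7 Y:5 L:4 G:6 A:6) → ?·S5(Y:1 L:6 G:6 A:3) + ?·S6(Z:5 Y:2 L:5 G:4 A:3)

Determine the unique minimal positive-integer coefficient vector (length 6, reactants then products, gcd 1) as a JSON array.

Z: 4·0+1·0+1·8+1·7 = 15 | 3·0+3·5 = 15
Y: 4·0+1·0+1·4+1·5 = 9 | 3·1+3·2 = 9
L: 4·7+1·1+1·0+1·4 = 33 | 3·6+3·5 = 33
G: 4·3+1·7+1·5+1·6 = 30 | 3·6+3·4 = 30
A: 4·2+1·1+1·3+1·6 = 18 | 3·3+3·3 = 18
gcd(4,1,1,1,3,3) = 1

Coefficients: [4, 1, 1, 1, 3, 3]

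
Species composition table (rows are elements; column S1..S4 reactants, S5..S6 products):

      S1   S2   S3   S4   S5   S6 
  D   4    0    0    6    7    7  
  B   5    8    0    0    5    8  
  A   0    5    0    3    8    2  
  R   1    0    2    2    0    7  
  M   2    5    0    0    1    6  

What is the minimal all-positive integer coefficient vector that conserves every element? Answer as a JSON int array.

Coefficients: [3, 3, 4, 5, 3, 3]

D: 3·4+3·0+4·0+5·6 = 42 | 3·7+3·7 = 42
B: 3·5+3·8+4·0+5·0 = 39 | 3·5+3·8 = 39
A: 3·0+3·5+4·0+5·3 = 30 | 3·8+3·2 = 30
R: 3·1+3·0+4·2+5·2 = 21 | 3·0+3·7 = 21
M: 3·2+3·5+4·0+5·0 = 21 | 3·1+3·6 = 21
gcd(3,3,4,5,3,3) = 1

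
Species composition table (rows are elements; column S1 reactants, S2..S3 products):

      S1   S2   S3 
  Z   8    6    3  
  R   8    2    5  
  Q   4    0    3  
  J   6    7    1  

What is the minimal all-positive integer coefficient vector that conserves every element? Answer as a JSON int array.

Z: 3·8 = 24 | 2·6+4·3 = 24
R: 3·8 = 24 | 2·2+4·5 = 24
Q: 3·4 = 12 | 2·0+4·3 = 12
J: 3·6 = 18 | 2·7+4·1 = 18
gcd(3,2,4) = 1

Coefficients: [3, 2, 4]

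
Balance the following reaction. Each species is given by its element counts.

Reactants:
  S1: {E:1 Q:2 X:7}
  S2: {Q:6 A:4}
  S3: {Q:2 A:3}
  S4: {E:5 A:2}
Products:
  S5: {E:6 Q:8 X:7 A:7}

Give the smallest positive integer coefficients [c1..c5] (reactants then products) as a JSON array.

Coefficients: [5, 4, 3, 5, 5]

E: 5·1+4·0+3·0+5·5 = 30 | 5·6 = 30
Q: 5·2+4·6+3·2+5·0 = 40 | 5·8 = 40
X: 5·7+4·0+3·0+5·0 = 35 | 5·7 = 35
A: 5·0+4·4+3·3+5·2 = 35 | 5·7 = 35
gcd(5,4,3,5,5) = 1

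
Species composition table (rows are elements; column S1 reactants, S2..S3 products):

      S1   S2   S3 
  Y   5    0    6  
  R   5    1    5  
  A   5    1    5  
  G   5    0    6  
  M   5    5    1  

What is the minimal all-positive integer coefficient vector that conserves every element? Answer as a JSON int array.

Y: 6·5 = 30 | 5·0+5·6 = 30
R: 6·5 = 30 | 5·1+5·5 = 30
A: 6·5 = 30 | 5·1+5·5 = 30
G: 6·5 = 30 | 5·0+5·6 = 30
M: 6·5 = 30 | 5·5+5·1 = 30
gcd(6,5,5) = 1

Coefficients: [6, 5, 5]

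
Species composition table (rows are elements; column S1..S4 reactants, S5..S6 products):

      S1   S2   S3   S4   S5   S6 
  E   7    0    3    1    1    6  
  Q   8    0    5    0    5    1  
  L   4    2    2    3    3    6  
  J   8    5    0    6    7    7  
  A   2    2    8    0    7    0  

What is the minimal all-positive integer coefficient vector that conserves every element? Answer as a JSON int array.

Coefficients: [1, 1, 3, 6, 4, 3]

E: 1·7+1·0+3·3+6·1 = 22 | 4·1+3·6 = 22
Q: 1·8+1·0+3·5+6·0 = 23 | 4·5+3·1 = 23
L: 1·4+1·2+3·2+6·3 = 30 | 4·3+3·6 = 30
J: 1·8+1·5+3·0+6·6 = 49 | 4·7+3·7 = 49
A: 1·2+1·2+3·8+6·0 = 28 | 4·7+3·0 = 28
gcd(1,1,3,6,4,3) = 1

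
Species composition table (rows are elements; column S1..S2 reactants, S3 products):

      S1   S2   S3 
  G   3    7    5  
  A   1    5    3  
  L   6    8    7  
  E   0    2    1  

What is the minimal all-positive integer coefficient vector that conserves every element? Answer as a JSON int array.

G: 1·3+1·7 = 10 | 2·5 = 10
A: 1·1+1·5 = 6 | 2·3 = 6
L: 1·6+1·8 = 14 | 2·7 = 14
E: 1·0+1·2 = 2 | 2·1 = 2
gcd(1,1,2) = 1

Coefficients: [1, 1, 2]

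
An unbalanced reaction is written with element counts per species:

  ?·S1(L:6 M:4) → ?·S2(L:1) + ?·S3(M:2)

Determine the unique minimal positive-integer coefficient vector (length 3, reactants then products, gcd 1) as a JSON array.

L: 1·6 = 6 | 6·1+2·0 = 6
M: 1·4 = 4 | 6·0+2·2 = 4
gcd(1,6,2) = 1

Coefficients: [1, 6, 2]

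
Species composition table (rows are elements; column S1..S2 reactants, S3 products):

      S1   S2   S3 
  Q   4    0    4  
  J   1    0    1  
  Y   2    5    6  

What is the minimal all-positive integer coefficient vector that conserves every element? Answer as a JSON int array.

Q: 5·4+4·0 = 20 | 5·4 = 20
J: 5·1+4·0 = 5 | 5·1 = 5
Y: 5·2+4·5 = 30 | 5·6 = 30
gcd(5,4,5) = 1

Coefficients: [5, 4, 5]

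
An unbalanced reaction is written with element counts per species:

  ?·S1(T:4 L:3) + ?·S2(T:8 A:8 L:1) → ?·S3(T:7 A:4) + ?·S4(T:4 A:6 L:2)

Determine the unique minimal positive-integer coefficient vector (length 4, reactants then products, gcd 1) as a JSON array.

T: 1·4+5·8 = 44 | 4·7+4·4 = 44
A: 1·0+5·8 = 40 | 4·4+4·6 = 40
L: 1·3+5·1 = 8 | 4·0+4·2 = 8
gcd(1,5,4,4) = 1

Coefficients: [1, 5, 4, 4]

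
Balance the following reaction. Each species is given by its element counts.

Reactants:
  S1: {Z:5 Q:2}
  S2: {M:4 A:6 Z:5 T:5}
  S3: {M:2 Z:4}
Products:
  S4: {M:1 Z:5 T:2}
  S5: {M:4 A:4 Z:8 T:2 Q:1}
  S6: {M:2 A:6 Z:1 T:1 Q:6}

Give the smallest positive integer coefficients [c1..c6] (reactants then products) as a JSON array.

M: 6·0+5·4+6·2 = 32 | 6·1+6·4+1·2 = 32
A: 6·0+5·6+6·0 = 30 | 6·0+6·4+1·6 = 30
Z: 6·5+5·5+6·4 = 79 | 6·5+6·8+1·1 = 79
T: 6·0+5·5+6·0 = 25 | 6·2+6·2+1·1 = 25
Q: 6·2+5·0+6·0 = 12 | 6·0+6·1+1·6 = 12
gcd(6,5,6,6,6,1) = 1

Coefficients: [6, 5, 6, 6, 6, 1]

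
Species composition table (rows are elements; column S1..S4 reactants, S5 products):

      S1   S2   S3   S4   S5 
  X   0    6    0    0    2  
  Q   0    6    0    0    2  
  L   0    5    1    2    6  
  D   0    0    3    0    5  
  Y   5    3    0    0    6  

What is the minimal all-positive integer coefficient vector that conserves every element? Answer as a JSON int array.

Coefficients: [3, 1, 5, 4, 3]

X: 3·0+1·6+5·0+4·0 = 6 | 3·2 = 6
Q: 3·0+1·6+5·0+4·0 = 6 | 3·2 = 6
L: 3·0+1·5+5·1+4·2 = 18 | 3·6 = 18
D: 3·0+1·0+5·3+4·0 = 15 | 3·5 = 15
Y: 3·5+1·3+5·0+4·0 = 18 | 3·6 = 18
gcd(3,1,5,4,3) = 1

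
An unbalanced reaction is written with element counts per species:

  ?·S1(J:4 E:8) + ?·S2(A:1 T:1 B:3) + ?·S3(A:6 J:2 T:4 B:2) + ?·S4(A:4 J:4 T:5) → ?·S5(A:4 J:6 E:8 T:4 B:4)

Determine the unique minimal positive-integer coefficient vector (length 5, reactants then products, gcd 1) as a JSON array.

A: 5·0+6·1+1·6+2·4 = 20 | 5·4 = 20
J: 5·4+6·0+1·2+2·4 = 30 | 5·6 = 30
E: 5·8+6·0+1·0+2·0 = 40 | 5·8 = 40
T: 5·0+6·1+1·4+2·5 = 20 | 5·4 = 20
B: 5·0+6·3+1·2+2·0 = 20 | 5·4 = 20
gcd(5,6,1,2,5) = 1

Coefficients: [5, 6, 1, 2, 5]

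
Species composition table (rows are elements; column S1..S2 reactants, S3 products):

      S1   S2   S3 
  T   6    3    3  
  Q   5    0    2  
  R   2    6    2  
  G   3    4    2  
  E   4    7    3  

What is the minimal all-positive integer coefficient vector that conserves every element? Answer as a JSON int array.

Coefficients: [2, 1, 5]

T: 2·6+1·3 = 15 | 5·3 = 15
Q: 2·5+1·0 = 10 | 5·2 = 10
R: 2·2+1·6 = 10 | 5·2 = 10
G: 2·3+1·4 = 10 | 5·2 = 10
E: 2·4+1·7 = 15 | 5·3 = 15
gcd(2,1,5) = 1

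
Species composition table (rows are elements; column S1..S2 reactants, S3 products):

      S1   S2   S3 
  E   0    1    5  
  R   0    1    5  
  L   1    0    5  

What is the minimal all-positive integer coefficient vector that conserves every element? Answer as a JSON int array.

E: 5·0+5·1 = 5 | 1·5 = 5
R: 5·0+5·1 = 5 | 1·5 = 5
L: 5·1+5·0 = 5 | 1·5 = 5
gcd(5,5,1) = 1

Coefficients: [5, 5, 1]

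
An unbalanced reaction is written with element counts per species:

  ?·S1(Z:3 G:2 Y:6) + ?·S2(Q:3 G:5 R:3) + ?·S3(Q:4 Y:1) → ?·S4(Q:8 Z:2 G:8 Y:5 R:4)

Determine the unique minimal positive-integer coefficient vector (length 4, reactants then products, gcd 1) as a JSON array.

Q: 2·0+4·3+3·4 = 24 | 3·8 = 24
Z: 2·3+4·0+3·0 = 6 | 3·2 = 6
G: 2·2+4·5+3·0 = 24 | 3·8 = 24
Y: 2·6+4·0+3·1 = 15 | 3·5 = 15
R: 2·0+4·3+3·0 = 12 | 3·4 = 12
gcd(2,4,3,3) = 1

Coefficients: [2, 4, 3, 3]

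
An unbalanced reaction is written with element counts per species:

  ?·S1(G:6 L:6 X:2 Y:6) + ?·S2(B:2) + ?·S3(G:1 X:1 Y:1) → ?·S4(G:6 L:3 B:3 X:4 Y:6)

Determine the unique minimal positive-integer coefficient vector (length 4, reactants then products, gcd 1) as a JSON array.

Coefficients: [1, 3, 6, 2]

G: 1·6+3·0+6·1 = 12 | 2·6 = 12
L: 1·6+3·0+6·0 = 6 | 2·3 = 6
B: 1·0+3·2+6·0 = 6 | 2·3 = 6
X: 1·2+3·0+6·1 = 8 | 2·4 = 8
Y: 1·6+3·0+6·1 = 12 | 2·6 = 12
gcd(1,3,6,2) = 1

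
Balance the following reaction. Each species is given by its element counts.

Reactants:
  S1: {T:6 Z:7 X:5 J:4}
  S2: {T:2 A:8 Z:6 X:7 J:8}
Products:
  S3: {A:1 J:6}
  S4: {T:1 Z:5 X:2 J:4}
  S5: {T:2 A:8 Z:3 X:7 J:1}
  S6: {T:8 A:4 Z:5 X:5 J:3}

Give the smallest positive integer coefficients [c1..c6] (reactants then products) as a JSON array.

Coefficients: [2, 6, 4, 6, 5, 1]

T: 2·6+6·2 = 24 | 4·0+6·1+5·2+1·8 = 24
A: 2·0+6·8 = 48 | 4·1+6·0+5·8+1·4 = 48
Z: 2·7+6·6 = 50 | 4·0+6·5+5·3+1·5 = 50
X: 2·5+6·7 = 52 | 4·0+6·2+5·7+1·5 = 52
J: 2·4+6·8 = 56 | 4·6+6·4+5·1+1·3 = 56
gcd(2,6,4,6,5,1) = 1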